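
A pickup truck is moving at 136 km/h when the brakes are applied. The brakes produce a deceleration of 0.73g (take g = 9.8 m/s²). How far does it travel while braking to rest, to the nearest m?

Braking distance ≈ 100 m

136 km/h ÷ 3.6 = 37.7778 m/s.
a = 0.73 × 9.8 = 7.154 m/s².
Braking distance = v²/(2a) = 37.7778² / (2 × 7.154) = 1427.162 / 14.308 = 99.746 m.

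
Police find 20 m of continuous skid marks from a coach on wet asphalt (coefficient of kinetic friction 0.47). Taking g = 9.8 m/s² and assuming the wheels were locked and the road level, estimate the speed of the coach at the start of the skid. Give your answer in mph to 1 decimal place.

Initial speed ≈ 30.4 mph

Deceleration a = μg = 0.47 × 9.8 = 4.606 m/s².
v = √(2a·d) = √(2 × 4.606 × 20) = √184.240 = 13.5735 m/s.
= 13.5735 ÷ 0.44704 = 30.363 mph.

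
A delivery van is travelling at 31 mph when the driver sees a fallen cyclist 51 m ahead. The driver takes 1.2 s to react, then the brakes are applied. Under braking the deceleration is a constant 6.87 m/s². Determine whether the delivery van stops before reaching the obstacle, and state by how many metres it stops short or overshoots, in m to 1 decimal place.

Yes — it stops 20.4 m short of the obstacle

31 mph × 0.44704 = 13.8582 m/s.
Reaction distance = 13.8582 × 1.2 = 16.630 m.
Braking distance = v²/(2a) = 192.050 / 13.740 = 13.977 m.
Total stopping distance = 16.630 + 13.977 = 30.607 m, vs 51 m available — it stops with 51 − 30.607 = 20.393 m to spare.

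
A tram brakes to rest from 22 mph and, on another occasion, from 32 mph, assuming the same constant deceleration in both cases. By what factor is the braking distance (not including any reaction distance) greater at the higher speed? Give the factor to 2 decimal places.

Factor ≈ 2.12

Braking distance d = v²/(2a), so with a fixed, d ∝ v².
Factor = (32/22)² = 1.4545² = 2.1156.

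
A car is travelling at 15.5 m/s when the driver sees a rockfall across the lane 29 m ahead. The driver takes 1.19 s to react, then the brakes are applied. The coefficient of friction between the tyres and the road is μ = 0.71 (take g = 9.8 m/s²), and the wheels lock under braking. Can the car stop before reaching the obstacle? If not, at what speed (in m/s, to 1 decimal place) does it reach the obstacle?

a = μg = 0.71 × 9.8 = 6.958 m/s².
Reaction distance = 15.5000 × 1.19 = 18.445 m.
Braking distance needed to stop: v²/(2a) = 240.250 / 13.916 = 17.264 m, so total needed = 18.445 + 17.264 = 35.709 m > 29 m — it cannot stop.
Distance remaining when braking begins: 29 − 18.445 = 10.555 m.
v² = v₀² − 2a·d = 240.250 − 2 × 6.958 × 10.555 = 93.367 m²/s².
v = √93.367 = 9.663 m/s.

No — it strikes the obstacle at 9.7 m/s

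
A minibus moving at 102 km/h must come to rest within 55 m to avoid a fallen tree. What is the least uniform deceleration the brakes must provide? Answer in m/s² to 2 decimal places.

Required deceleration ≈ 7.30 m/s²

102 km/h ÷ 3.6 = 28.3333 m/s.
v² = 2a·d ⇒ a = v²/(2d) = 28.3333² / (2 × 55.000) = 802.776 / 110.000 = 7.2980 m/s².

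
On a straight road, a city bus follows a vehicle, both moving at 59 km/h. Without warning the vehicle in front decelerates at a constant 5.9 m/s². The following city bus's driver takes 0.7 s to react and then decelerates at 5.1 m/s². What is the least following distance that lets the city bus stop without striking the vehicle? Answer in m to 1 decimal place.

59 km/h ÷ 3.6 = 16.3889 m/s.
Leader travels v²/(2a_L) = 268.596 / 11.800 = 22.762 m before stopping.
Follower covers v·t_r = 16.3889 × 0.7 = 11.472 m while reacting, then v²/(2a_F) = 268.596 / 10.200 = 26.333 m while braking, for a total of 11.472 + 26.333 = 37.805 m.
Since a_F ≤ a_L and the follower starts braking later, the follower is never slower than the leader, so the closest approach is when both have stopped.
Minimum gap = 37.805 − 22.762 = 15.043 m.

Minimum gap ≈ 15.0 m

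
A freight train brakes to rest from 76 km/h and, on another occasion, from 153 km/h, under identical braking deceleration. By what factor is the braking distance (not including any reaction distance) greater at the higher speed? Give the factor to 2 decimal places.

Braking distance d = v²/(2a), so with a fixed, d ∝ v².
Factor = (153/76)² = 2.0132² = 4.0530.

Factor ≈ 4.05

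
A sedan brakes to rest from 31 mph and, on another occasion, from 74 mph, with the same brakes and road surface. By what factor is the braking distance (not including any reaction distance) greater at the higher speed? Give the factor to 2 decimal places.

Factor ≈ 5.70

Braking distance d = v²/(2a), so with a fixed, d ∝ v².
Factor = (74/31)² = 2.3871² = 5.6982.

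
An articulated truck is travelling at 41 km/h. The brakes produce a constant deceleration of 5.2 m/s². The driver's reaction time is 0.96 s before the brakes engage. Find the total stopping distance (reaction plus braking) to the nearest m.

41 km/h ÷ 3.6 = 11.3889 m/s.
Reaction distance = v·t_r = 11.3889 × 0.96 = 10.933 m.
Braking distance = v²/(2a) = 11.3889² / (2 × 5.200) = 129.707 / 10.400 = 12.472 m.
Total = 10.933 + 12.472 = 23.405 m.

Total stopping distance ≈ 23 m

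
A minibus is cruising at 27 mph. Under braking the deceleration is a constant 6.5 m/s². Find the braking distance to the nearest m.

27 mph × 0.44704 = 12.0701 m/s.
Braking distance = v²/(2a) = 12.0701² / (2 × 6.500) = 145.687 / 13.000 = 11.207 m.

Braking distance ≈ 11 m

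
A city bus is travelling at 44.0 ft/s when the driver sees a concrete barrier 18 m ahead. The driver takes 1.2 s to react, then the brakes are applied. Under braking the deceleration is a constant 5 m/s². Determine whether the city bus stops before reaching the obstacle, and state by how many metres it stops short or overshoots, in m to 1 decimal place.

No — it overshoots by 16.1 m

44 ft/s × 0.3048 = 13.4112 m/s.
Reaction distance = 13.4112 × 1.2 = 16.093 m.
Braking distance = v²/(2a) = 179.860 / 10.000 = 17.986 m.
Total stopping distance = 16.093 + 17.986 = 34.079 m, vs 18 m available — it cannot stop in time and overshoots by 34.079 − 18 = 16.079 m.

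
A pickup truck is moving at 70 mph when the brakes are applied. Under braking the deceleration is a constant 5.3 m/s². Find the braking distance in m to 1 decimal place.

Braking distance ≈ 92.4 m

70 mph × 0.44704 = 31.2928 m/s.
Braking distance = v²/(2a) = 31.2928² / (2 × 5.300) = 979.239 / 10.600 = 92.381 m.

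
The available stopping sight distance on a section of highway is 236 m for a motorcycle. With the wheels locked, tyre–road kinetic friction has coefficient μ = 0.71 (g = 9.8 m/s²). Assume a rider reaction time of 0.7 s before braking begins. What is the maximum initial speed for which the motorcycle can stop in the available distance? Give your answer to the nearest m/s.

Maximum speed ≈ 53 m/s

a = μg = 0.71 × 9.8 = 6.958 m/s².
Stopping distance: v·t_r + v²/(2a) = 236 with t_r = 0.7 s and a = 6.958 m/s².
So v² + 9.741 v − 3284.18 = 0.
Positive root: v = −a·t_r + √((a·t_r)² + 2a·d) = −4.871 + √(23.727 + 3284.18) = 52.6434 m/s.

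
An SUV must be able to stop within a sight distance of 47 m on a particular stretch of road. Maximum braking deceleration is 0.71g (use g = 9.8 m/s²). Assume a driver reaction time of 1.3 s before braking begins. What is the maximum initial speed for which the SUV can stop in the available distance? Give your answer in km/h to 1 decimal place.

a = 0.71 × 9.8 = 6.958 m/s².
Stopping distance: v·t_r + v²/(2a) = 47 with t_r = 1.3 s and a = 6.958 m/s².
So v² + 18.091 v − 654.05 = 0.
Positive root: v = −a·t_r + √((a·t_r)² + 2a·d) = −9.045 + √(81.812 + 654.05) = 18.0818 m/s.
18.0818 m/s × 3.6 = 65.094 km/h.

Maximum speed ≈ 65.1 km/h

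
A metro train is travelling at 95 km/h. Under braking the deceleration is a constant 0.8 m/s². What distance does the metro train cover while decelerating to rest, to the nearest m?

Braking distance ≈ 435 m

95 km/h ÷ 3.6 = 26.3889 m/s.
Braking distance = v²/(2a) = 26.3889² / (2 × 0.800) = 696.374 / 1.600 = 435.234 m.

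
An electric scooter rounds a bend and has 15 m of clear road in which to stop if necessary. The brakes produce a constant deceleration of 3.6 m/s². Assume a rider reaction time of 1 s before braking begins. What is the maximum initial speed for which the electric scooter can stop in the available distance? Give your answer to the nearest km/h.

Maximum speed ≈ 27 km/h

Stopping distance: v·t_r + v²/(2a) = 15 with t_r = 1 s and a = 3.600 m/s².
So v² + 7.200 v − 108.00 = 0.
Positive root: v = −a·t_r + √((a·t_r)² + 2a·d) = −3.600 + √(12.960 + 108.00) = 7.3982 m/s.
7.3982 m/s × 3.6 = 26.634 km/h.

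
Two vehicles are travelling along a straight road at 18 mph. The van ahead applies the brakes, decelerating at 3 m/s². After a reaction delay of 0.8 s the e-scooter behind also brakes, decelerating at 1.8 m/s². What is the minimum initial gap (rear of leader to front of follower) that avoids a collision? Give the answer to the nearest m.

18 mph × 0.44704 = 8.0467 m/s.
Leader travels v²/(2a_L) = 64.749 / 6.000 = 10.791 m before stopping.
Follower covers v·t_r = 8.0467 × 0.8 = 6.437 m while reacting, then v²/(2a_F) = 64.749 / 3.600 = 17.986 m while braking, for a total of 6.437 + 17.986 = 24.423 m.
Since a_F ≤ a_L and the follower starts braking later, the follower is never slower than the leader, so the closest approach is when both have stopped.
Minimum gap = 24.423 − 10.791 = 13.632 m.

Minimum gap ≈ 14 m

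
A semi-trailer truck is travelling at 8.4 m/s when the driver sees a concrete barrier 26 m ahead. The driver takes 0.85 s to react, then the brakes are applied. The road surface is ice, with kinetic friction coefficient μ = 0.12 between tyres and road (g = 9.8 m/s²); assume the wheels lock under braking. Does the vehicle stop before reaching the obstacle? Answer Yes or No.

No

a = μg = 0.12 × 9.8 = 1.176 m/s².
Reaction distance = 8.4000 × 0.85 = 7.140 m.
Braking distance = v²/(2a) = 70.560 / 2.352 = 30.000 m.
Total stopping distance = 7.140 + 30.000 = 37.140 m, vs 26 m available — it cannot stop in time and overshoots by 37.140 − 26 = 11.140 m.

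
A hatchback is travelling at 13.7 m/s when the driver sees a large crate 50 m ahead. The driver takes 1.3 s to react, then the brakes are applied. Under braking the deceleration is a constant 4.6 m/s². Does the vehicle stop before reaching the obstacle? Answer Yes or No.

Yes

Reaction distance = 13.7000 × 1.3 = 17.810 m.
Braking distance = v²/(2a) = 187.690 / 9.200 = 20.401 m.
Total stopping distance = 17.810 + 20.401 = 38.211 m, vs 50 m available — it stops with 50 − 38.211 = 11.789 m to spare.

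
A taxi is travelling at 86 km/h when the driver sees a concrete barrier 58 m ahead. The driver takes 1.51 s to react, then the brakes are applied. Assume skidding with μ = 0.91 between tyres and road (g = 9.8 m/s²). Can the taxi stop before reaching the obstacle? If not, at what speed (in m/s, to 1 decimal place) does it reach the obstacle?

No — it strikes the obstacle at 13.4 m/s

86 km/h ÷ 3.6 = 23.8889 m/s.
a = μg = 0.91 × 9.8 = 8.918 m/s².
Reaction distance = 23.8889 × 1.51 = 36.072 m.
Braking distance needed to stop: v²/(2a) = 570.680 / 17.836 = 31.996 m, so total needed = 36.072 + 31.996 = 68.068 m > 58 m — it cannot stop.
Distance remaining when braking begins: 58 − 36.072 = 21.928 m.
v² = v₀² − 2a·d = 570.680 − 2 × 8.918 × 21.928 = 179.572 m²/s².
v = √179.572 = 13.400 m/s.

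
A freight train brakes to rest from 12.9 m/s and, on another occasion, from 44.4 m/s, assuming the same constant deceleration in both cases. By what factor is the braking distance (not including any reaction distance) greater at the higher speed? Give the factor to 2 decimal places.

Factor ≈ 11.85

Braking distance d = v²/(2a), so with a fixed, d ∝ v².
Factor = (44.4/12.9)² = 3.4419² = 11.8467.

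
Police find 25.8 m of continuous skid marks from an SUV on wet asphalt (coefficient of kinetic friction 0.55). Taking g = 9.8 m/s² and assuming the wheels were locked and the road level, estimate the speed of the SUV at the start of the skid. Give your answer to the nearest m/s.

Deceleration a = μg = 0.55 × 9.8 = 5.390 m/s².
v = √(2a·d) = √(2 × 5.390 × 25.8) = √278.124 = 16.6771 m/s.

Initial speed ≈ 17 m/s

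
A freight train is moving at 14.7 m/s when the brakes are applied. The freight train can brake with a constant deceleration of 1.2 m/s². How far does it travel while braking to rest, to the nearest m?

Braking distance ≈ 90 m

Braking distance = v²/(2a) = 14.7000² / (2 × 1.200) = 216.090 / 2.400 = 90.038 m.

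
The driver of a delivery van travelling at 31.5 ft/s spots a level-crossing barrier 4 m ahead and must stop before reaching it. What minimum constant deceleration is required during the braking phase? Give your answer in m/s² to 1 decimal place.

31.5 ft/s × 0.3048 = 9.6012 m/s.
v² = 2a·d ⇒ a = v²/(2d) = 9.6012² / (2 × 4.000) = 92.183 / 8.000 = 11.5229 m/s².

Required deceleration ≈ 11.5 m/s²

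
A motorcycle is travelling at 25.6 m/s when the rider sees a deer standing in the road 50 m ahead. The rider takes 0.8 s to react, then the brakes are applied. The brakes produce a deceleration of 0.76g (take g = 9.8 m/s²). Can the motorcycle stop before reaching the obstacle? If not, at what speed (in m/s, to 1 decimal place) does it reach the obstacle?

a = 0.76 × 9.8 = 7.448 m/s².
Reaction distance = 25.6000 × 0.8 = 20.480 m.
Braking distance needed to stop: v²/(2a) = 655.360 / 14.896 = 43.996 m, so total needed = 20.480 + 43.996 = 64.476 m > 50 m — it cannot stop.
Distance remaining when braking begins: 50 − 20.480 = 29.520 m.
v² = v₀² − 2a·d = 655.360 − 2 × 7.448 × 29.520 = 215.630 m²/s².
v = √215.630 = 14.684 m/s.

No — it strikes the obstacle at 14.7 m/s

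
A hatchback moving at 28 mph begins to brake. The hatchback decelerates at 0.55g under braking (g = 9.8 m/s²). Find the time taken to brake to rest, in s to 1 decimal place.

Braking time ≈ 2.3 s

28 mph × 0.44704 = 12.5171 m/s.
a = 0.55 × 9.8 = 5.390 m/s².
Braking time = v/a = 12.5171 / 5.390 = 2.322 s.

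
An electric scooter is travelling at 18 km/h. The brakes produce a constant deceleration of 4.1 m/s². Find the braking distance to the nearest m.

Braking distance ≈ 3 m

18 km/h ÷ 3.6 = 5.0000 m/s.
Braking distance = v²/(2a) = 5.0000² / (2 × 4.100) = 25.000 / 8.200 = 3.049 m.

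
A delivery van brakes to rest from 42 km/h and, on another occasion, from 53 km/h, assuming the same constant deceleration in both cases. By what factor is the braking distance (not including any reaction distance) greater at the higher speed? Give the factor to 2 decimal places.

Factor ≈ 1.59

Braking distance d = v²/(2a), so with a fixed, d ∝ v².
Factor = (53/42)² = 1.2619² = 1.5924.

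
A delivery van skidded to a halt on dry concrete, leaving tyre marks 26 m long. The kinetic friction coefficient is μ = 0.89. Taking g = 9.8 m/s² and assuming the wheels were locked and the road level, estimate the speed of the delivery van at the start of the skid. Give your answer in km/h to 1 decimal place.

Deceleration a = μg = 0.89 × 9.8 = 8.722 m/s².
v = √(2a·d) = √(2 × 8.722 × 26) = √453.544 = 21.2966 m/s.
= 21.2966 × 3.6 = 76.668 km/h.

Initial speed ≈ 76.7 km/h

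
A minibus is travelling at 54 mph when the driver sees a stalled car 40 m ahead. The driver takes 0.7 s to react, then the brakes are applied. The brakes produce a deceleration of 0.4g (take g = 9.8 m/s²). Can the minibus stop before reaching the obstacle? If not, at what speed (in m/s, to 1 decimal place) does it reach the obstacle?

54 mph × 0.44704 = 24.1402 m/s.
a = 0.4 × 9.8 = 3.920 m/s².
Reaction distance = 24.1402 × 0.7 = 16.898 m.
Braking distance needed to stop: v²/(2a) = 582.749 / 7.840 = 74.330 m, so total needed = 16.898 + 74.330 = 91.228 m > 40 m — it cannot stop.
Distance remaining when braking begins: 40 − 16.898 = 23.102 m.
v² = v₀² − 2a·d = 582.749 − 2 × 3.920 × 23.102 = 401.629 m²/s².
v = √401.629 = 20.041 m/s.

No — it strikes the obstacle at 20.0 m/s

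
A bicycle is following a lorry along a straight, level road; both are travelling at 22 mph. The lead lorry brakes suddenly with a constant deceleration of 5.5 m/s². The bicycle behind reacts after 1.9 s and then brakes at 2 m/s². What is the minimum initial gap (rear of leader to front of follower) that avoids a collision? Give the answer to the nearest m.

22 mph × 0.44704 = 9.8349 m/s.
Leader travels v²/(2a_L) = 96.725 / 11.000 = 8.793 m before stopping.
Follower covers v·t_r = 9.8349 × 1.9 = 18.686 m while reacting, then v²/(2a_F) = 96.725 / 4.000 = 24.181 m while braking, for a total of 18.686 + 24.181 = 42.867 m.
Since a_F ≤ a_L and the follower starts braking later, the follower is never slower than the leader, so the closest approach is when both have stopped.
Minimum gap = 42.867 − 8.793 = 34.074 m.

Minimum gap ≈ 34 m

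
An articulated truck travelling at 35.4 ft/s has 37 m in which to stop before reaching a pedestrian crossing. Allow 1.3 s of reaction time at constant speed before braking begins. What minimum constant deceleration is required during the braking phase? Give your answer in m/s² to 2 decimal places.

35.4 ft/s × 0.3048 = 10.7899 m/s.
Distance covered during reaction = 10.7899 × 1.3 = 14.027 m.
Distance available for braking: 37 − 14.027 = 22.973 m.
v² = 2a·d ⇒ a = v²/(2d) = 10.7899² / (2 × 22.973) = 116.422 / 45.946 = 2.5339 m/s².

Required deceleration ≈ 2.53 m/s²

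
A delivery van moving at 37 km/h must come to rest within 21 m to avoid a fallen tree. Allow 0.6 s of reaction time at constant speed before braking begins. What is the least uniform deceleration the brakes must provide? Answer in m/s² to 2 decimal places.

Required deceleration ≈ 3.56 m/s²

37 km/h ÷ 3.6 = 10.2778 m/s.
Distance covered during reaction = 10.2778 × 0.6 = 6.167 m.
Distance available for braking: 21 − 6.167 = 14.833 m.
v² = 2a·d ⇒ a = v²/(2d) = 10.2778² / (2 × 14.833) = 105.633 / 29.666 = 3.5607 m/s².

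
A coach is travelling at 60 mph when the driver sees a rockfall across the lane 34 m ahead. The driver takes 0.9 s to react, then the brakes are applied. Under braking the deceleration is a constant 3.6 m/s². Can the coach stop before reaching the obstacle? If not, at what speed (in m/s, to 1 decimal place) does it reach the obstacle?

No — it strikes the obstacle at 25.5 m/s

60 mph × 0.44704 = 26.8224 m/s.
Reaction distance = 26.8224 × 0.9 = 24.140 m.
Braking distance needed to stop: v²/(2a) = 719.441 / 7.200 = 99.922 m, so total needed = 24.140 + 99.922 = 124.062 m > 34 m — it cannot stop.
Distance remaining when braking begins: 34 − 24.140 = 9.860 m.
v² = v₀² − 2a·d = 719.441 − 2 × 3.600 × 9.860 = 648.449 m²/s².
v = √648.449 = 25.465 m/s.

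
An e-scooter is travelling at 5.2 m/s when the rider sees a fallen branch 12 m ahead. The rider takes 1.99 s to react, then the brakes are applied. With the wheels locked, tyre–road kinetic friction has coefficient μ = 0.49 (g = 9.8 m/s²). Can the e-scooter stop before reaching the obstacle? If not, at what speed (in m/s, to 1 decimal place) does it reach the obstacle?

No — it strikes the obstacle at 3.3 m/s

a = μg = 0.49 × 9.8 = 4.802 m/s².
Reaction distance = 5.2000 × 1.99 = 10.348 m.
Braking distance needed to stop: v²/(2a) = 27.040 / 9.604 = 2.815 m, so total needed = 10.348 + 2.815 = 13.163 m > 12 m — it cannot stop.
Distance remaining when braking begins: 12 − 10.348 = 1.652 m.
v² = v₀² − 2a·d = 27.040 − 2 × 4.802 × 1.652 = 11.174 m²/s².
v = √11.174 = 3.343 m/s.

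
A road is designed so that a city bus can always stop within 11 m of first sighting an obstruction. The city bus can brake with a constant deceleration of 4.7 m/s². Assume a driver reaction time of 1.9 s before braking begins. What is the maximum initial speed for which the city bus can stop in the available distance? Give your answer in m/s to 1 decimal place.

Maximum speed ≈ 4.6 m/s

Stopping distance: v·t_r + v²/(2a) = 11 with t_r = 1.9 s and a = 4.700 m/s².
So v² + 17.860 v − 103.40 = 0.
Positive root: v = −a·t_r + √((a·t_r)² + 2a·d) = −8.930 + √(79.745 + 103.40) = 4.6031 m/s.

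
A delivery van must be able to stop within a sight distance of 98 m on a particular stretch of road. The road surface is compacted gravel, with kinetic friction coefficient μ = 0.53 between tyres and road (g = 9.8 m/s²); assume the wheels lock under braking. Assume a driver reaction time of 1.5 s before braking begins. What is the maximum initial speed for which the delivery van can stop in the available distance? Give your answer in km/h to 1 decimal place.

Maximum speed ≈ 90.2 km/h

a = μg = 0.53 × 9.8 = 5.194 m/s².
Stopping distance: v·t_r + v²/(2a) = 98 with t_r = 1.5 s and a = 5.194 m/s².
So v² + 15.582 v − 1018.02 = 0.
Positive root: v = −a·t_r + √((a·t_r)² + 2a·d) = −7.791 + √(60.700 + 1018.02) = 25.0529 m/s.
25.0529 m/s × 3.6 = 90.190 km/h.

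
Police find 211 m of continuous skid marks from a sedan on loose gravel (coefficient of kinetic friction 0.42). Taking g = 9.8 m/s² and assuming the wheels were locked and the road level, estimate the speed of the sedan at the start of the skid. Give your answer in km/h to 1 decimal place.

Initial speed ≈ 150.0 km/h

Deceleration a = μg = 0.42 × 9.8 = 4.116 m/s².
v = √(2a·d) = √(2 × 4.116 × 211) = √1736.952 = 41.6768 m/s.
= 41.6768 × 3.6 = 150.036 km/h.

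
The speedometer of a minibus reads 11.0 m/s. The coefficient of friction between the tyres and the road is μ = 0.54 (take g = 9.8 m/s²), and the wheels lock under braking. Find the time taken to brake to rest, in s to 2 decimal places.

a = μg = 0.54 × 9.8 = 5.292 m/s².
Braking time = v/a = 11.0000 / 5.292 = 2.079 s.

Braking time ≈ 2.08 s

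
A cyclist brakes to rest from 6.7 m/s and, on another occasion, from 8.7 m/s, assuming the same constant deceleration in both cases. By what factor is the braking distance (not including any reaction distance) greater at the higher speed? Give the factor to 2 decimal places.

Factor ≈ 1.69

Braking distance d = v²/(2a), so with a fixed, d ∝ v².
Factor = (8.7/6.7)² = 1.2985² = 1.6861.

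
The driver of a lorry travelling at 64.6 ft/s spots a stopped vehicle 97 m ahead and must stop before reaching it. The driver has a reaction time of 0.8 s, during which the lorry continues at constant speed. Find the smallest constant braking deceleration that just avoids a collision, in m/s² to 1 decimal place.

Required deceleration ≈ 2.4 m/s²

64.6 ft/s × 0.3048 = 19.6901 m/s.
Distance covered during reaction = 19.6901 × 0.8 = 15.752 m.
Distance available for braking: 97 − 15.752 = 81.248 m.
v² = 2a·d ⇒ a = v²/(2d) = 19.6901² / (2 × 81.248) = 387.700 / 162.496 = 2.3859 m/s².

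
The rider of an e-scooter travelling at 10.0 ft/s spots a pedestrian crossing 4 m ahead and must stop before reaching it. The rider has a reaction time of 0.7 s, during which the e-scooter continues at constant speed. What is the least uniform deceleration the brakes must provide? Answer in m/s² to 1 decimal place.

Required deceleration ≈ 2.5 m/s²

10 ft/s × 0.3048 = 3.0480 m/s.
Distance covered during reaction = 3.0480 × 0.7 = 2.134 m.
Distance available for braking: 4 − 2.134 = 1.866 m.
v² = 2a·d ⇒ a = v²/(2d) = 3.0480² / (2 × 1.866) = 9.290 / 3.732 = 2.4893 m/s².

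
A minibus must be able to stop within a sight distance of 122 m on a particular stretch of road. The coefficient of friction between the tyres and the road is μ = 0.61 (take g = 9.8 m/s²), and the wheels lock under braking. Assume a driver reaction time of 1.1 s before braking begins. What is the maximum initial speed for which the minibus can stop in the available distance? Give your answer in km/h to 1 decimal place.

a = μg = 0.61 × 9.8 = 5.978 m/s².
Stopping distance: v·t_r + v²/(2a) = 122 with t_r = 1.1 s and a = 5.978 m/s².
So v² + 13.152 v − 1458.63 = 0.
Positive root: v = −a·t_r + √((a·t_r)² + 2a·d) = −6.576 + √(43.244 + 1458.63) = 32.1780 m/s.
32.1780 m/s × 3.6 = 115.841 km/h.

Maximum speed ≈ 115.8 km/h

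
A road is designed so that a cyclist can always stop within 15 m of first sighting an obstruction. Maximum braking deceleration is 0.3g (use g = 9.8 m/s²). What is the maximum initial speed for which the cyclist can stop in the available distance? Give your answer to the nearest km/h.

a = 0.3 × 9.8 = 2.940 m/s².
v²/(2a) = d ⇒ v = √(2 × 2.940 × 15) = √88.20 = 9.3915 m/s.
9.3915 m/s × 3.6 = 33.809 km/h.

Maximum speed ≈ 34 km/h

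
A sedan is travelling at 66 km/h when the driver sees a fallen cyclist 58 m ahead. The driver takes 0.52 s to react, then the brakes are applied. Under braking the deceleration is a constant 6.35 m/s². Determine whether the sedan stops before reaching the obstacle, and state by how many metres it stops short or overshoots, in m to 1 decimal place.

Yes — it stops 22.0 m short of the obstacle

66 km/h ÷ 3.6 = 18.3333 m/s.
Reaction distance = 18.3333 × 0.52 = 9.533 m.
Braking distance = v²/(2a) = 336.110 / 12.700 = 26.465 m.
Total stopping distance = 9.533 + 26.465 = 35.998 m, vs 58 m available — it stops with 58 − 35.998 = 22.002 m to spare.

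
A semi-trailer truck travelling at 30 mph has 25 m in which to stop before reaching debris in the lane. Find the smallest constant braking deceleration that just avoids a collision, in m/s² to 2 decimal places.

Required deceleration ≈ 3.60 m/s²

30 mph × 0.44704 = 13.4112 m/s.
v² = 2a·d ⇒ a = v²/(2d) = 13.4112² / (2 × 25.000) = 179.860 / 50.000 = 3.5972 m/s².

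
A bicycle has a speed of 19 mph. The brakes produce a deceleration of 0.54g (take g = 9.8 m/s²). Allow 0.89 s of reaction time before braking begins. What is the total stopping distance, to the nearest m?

19 mph × 0.44704 = 8.4938 m/s.
a = 0.54 × 9.8 = 5.292 m/s².
Reaction distance = v·t_r = 8.4938 × 0.89 = 7.559 m.
Braking distance = v²/(2a) = 8.4938² / (2 × 5.292) = 72.145 / 10.584 = 6.816 m.
Total = 7.559 + 6.816 = 14.375 m.

Total stopping distance ≈ 14 m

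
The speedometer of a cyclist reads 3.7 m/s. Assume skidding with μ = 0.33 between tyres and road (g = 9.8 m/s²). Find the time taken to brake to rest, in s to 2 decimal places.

Braking time ≈ 1.14 s

a = μg = 0.33 × 9.8 = 3.234 m/s².
Braking time = v/a = 3.7000 / 3.234 = 1.144 s.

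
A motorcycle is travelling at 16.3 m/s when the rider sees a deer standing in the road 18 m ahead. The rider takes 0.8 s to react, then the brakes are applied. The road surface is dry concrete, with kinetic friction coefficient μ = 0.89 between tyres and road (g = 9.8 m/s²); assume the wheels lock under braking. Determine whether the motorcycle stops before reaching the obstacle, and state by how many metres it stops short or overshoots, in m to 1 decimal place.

No — it overshoots by 10.3 m

a = μg = 0.89 × 9.8 = 8.722 m/s².
Reaction distance = 16.3000 × 0.8 = 13.040 m.
Braking distance = v²/(2a) = 265.690 / 17.444 = 15.231 m.
Total stopping distance = 13.040 + 15.231 = 28.271 m, vs 18 m available — it cannot stop in time and overshoots by 28.271 − 18 = 10.271 m.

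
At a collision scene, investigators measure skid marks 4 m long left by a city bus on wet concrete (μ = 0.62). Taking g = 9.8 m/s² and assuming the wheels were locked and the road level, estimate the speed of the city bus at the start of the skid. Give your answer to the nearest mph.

Deceleration a = μg = 0.62 × 9.8 = 6.076 m/s².
v = √(2a·d) = √(2 × 6.076 × 4) = √48.608 = 6.9719 m/s.
= 6.9719 ÷ 0.44704 = 15.596 mph.

Initial speed ≈ 16 mph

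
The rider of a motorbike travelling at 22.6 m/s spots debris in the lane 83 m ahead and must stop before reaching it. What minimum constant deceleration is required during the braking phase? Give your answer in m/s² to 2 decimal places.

Required deceleration ≈ 3.08 m/s²

v² = 2a·d ⇒ a = v²/(2d) = 22.6000² / (2 × 83.000) = 510.760 / 166.000 = 3.0769 m/s².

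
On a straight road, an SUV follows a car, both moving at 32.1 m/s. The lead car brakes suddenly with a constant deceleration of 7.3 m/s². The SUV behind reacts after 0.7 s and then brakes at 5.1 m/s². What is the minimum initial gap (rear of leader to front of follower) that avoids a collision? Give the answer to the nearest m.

Minimum gap ≈ 53 m

Leader travels v²/(2a_L) = 1030.410 / 14.600 = 70.576 m before stopping.
Follower covers v·t_r = 32.1000 × 0.7 = 22.470 m while reacting, then v²/(2a_F) = 1030.410 / 10.200 = 101.021 m while braking, for a total of 22.470 + 101.021 = 123.491 m.
Since a_F ≤ a_L and the follower starts braking later, the follower is never slower than the leader, so the closest approach is when both have stopped.
Minimum gap = 123.491 − 70.576 = 52.915 m.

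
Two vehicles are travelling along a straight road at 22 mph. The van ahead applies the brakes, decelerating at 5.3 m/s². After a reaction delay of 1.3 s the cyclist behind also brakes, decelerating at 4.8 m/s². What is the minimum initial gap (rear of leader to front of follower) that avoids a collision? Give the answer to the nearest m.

Minimum gap ≈ 14 m

22 mph × 0.44704 = 9.8349 m/s.
Leader travels v²/(2a_L) = 96.725 / 10.600 = 9.125 m before stopping.
Follower covers v·t_r = 9.8349 × 1.3 = 12.785 m while reacting, then v²/(2a_F) = 96.725 / 9.600 = 10.076 m while braking, for a total of 12.785 + 10.076 = 22.861 m.
Since a_F ≤ a_L and the follower starts braking later, the follower is never slower than the leader, so the closest approach is when both have stopped.
Minimum gap = 22.861 − 9.125 = 13.736 m.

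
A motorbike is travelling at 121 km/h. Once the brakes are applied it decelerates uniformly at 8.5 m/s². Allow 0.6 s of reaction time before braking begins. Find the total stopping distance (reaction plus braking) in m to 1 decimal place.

121 km/h ÷ 3.6 = 33.6111 m/s.
Reaction distance = v·t_r = 33.6111 × 0.6 = 20.167 m.
Braking distance = v²/(2a) = 33.6111² / (2 × 8.500) = 1129.706 / 17.000 = 66.453 m.
Total = 20.167 + 66.453 = 86.620 m.

Total stopping distance ≈ 86.6 m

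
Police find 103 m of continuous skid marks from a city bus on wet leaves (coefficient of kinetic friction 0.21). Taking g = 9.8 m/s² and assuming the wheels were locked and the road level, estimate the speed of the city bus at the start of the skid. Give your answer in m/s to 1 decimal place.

Initial speed ≈ 20.6 m/s

Deceleration a = μg = 0.21 × 9.8 = 2.058 m/s².
v = √(2a·d) = √(2 × 2.058 × 103) = √423.948 = 20.5900 m/s.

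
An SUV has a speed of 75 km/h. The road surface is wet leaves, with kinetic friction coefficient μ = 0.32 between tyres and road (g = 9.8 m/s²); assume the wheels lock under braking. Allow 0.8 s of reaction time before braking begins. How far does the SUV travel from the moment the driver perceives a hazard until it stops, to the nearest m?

Total stopping distance ≈ 86 m

75 km/h ÷ 3.6 = 20.8333 m/s.
a = μg = 0.32 × 9.8 = 3.136 m/s².
Reaction distance = v·t_r = 20.8333 × 0.8 = 16.667 m.
Braking distance = v²/(2a) = 20.8333² / (2 × 3.136) = 434.026 / 6.272 = 69.201 m.
Total = 16.667 + 69.201 = 85.868 m.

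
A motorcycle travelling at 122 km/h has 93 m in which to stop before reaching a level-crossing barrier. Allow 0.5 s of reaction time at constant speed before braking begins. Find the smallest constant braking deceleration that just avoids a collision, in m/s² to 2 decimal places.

122 km/h ÷ 3.6 = 33.8889 m/s.
Distance covered during reaction = 33.8889 × 0.5 = 16.944 m.
Distance available for braking: 93 − 16.944 = 76.056 m.
v² = 2a·d ⇒ a = v²/(2d) = 33.8889² / (2 × 76.056) = 1148.458 / 152.112 = 7.5501 m/s².

Required deceleration ≈ 7.55 m/s²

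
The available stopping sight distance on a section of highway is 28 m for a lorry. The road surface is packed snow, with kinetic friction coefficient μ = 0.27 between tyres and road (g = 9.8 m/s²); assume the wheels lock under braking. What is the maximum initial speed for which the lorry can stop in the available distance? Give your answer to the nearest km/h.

a = μg = 0.27 × 9.8 = 2.646 m/s².
v²/(2a) = d ⇒ v = √(2 × 2.646 × 28) = √148.18 = 12.1729 m/s.
12.1729 m/s × 3.6 = 43.822 km/h.

Maximum speed ≈ 44 km/h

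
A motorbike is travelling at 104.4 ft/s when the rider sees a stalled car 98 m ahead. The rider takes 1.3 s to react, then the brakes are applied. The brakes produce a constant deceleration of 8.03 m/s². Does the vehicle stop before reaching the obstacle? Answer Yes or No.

No

104.4 ft/s × 0.3048 = 31.8211 m/s.
Reaction distance = 31.8211 × 1.3 = 41.367 m.
Braking distance = v²/(2a) = 1012.582 / 16.060 = 63.050 m.
Total stopping distance = 41.367 + 63.050 = 104.417 m, vs 98 m available — it cannot stop in time and overshoots by 104.417 − 98 = 6.417 m.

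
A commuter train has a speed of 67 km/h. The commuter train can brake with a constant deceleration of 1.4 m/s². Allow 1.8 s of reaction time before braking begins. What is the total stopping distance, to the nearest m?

Total stopping distance ≈ 157 m

67 km/h ÷ 3.6 = 18.6111 m/s.
Reaction distance = v·t_r = 18.6111 × 1.8 = 33.500 m.
Braking distance = v²/(2a) = 18.6111² / (2 × 1.400) = 346.373 / 2.800 = 123.705 m.
Total = 33.500 + 123.705 = 157.205 m.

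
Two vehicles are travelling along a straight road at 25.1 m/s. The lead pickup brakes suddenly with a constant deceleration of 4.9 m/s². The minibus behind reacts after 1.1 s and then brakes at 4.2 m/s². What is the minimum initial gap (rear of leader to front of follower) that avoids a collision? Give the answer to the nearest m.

Minimum gap ≈ 38 m

Leader travels v²/(2a_L) = 630.010 / 9.800 = 64.287 m before stopping.
Follower covers v·t_r = 25.1000 × 1.1 = 27.610 m while reacting, then v²/(2a_F) = 630.010 / 8.400 = 75.001 m while braking, for a total of 27.610 + 75.001 = 102.611 m.
Since a_F ≤ a_L and the follower starts braking later, the follower is never slower than the leader, so the closest approach is when both have stopped.
Minimum gap = 102.611 − 64.287 = 38.324 m.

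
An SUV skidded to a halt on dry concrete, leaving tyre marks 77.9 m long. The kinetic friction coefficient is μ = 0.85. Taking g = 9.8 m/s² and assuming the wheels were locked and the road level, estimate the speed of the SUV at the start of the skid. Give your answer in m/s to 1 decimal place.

Initial speed ≈ 36.0 m/s

Deceleration a = μg = 0.85 × 9.8 = 8.330 m/s².
v = √(2a·d) = √(2 × 8.330 × 77.9) = √1297.814 = 36.0252 m/s.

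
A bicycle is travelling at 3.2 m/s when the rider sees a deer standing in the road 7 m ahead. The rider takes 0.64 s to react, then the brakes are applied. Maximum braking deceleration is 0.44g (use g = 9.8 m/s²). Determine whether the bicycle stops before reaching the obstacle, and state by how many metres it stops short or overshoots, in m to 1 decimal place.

a = 0.44 × 9.8 = 4.312 m/s².
Reaction distance = 3.2000 × 0.64 = 2.048 m.
Braking distance = v²/(2a) = 10.240 / 8.624 = 1.187 m.
Total stopping distance = 2.048 + 1.187 = 3.235 m, vs 7 m available — it stops with 7 − 3.235 = 3.765 m to spare.

Yes — it stops 3.8 m short of the obstacle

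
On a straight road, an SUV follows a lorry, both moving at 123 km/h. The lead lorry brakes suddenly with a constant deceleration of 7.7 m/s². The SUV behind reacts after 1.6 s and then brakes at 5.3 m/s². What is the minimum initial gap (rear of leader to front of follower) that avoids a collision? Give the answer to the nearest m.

123 km/h ÷ 3.6 = 34.1667 m/s.
Leader travels v²/(2a_L) = 1167.363 / 15.400 = 75.803 m before stopping.
Follower covers v·t_r = 34.1667 × 1.6 = 54.667 m while reacting, then v²/(2a_F) = 1167.363 / 10.600 = 110.129 m while braking, for a total of 54.667 + 110.129 = 164.796 m.
Since a_F ≤ a_L and the follower starts braking later, the follower is never slower than the leader, so the closest approach is when both have stopped.
Minimum gap = 164.796 − 75.803 = 88.993 m.

Minimum gap ≈ 89 m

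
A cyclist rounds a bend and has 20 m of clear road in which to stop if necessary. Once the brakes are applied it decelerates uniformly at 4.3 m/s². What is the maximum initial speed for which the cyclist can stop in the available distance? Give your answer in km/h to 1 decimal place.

Maximum speed ≈ 47.2 km/h

v²/(2a) = d ⇒ v = √(2 × 4.300 × 20) = √172.00 = 13.1149 m/s.
13.1149 m/s × 3.6 = 47.214 km/h.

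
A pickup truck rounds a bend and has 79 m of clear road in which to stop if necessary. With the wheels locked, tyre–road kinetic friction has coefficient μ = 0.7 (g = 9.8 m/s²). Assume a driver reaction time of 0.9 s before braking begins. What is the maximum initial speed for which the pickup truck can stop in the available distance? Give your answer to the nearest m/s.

Maximum speed ≈ 27 m/s

a = μg = 0.7 × 9.8 = 6.860 m/s².
Stopping distance: v·t_r + v²/(2a) = 79 with t_r = 0.9 s and a = 6.860 m/s².
So v² + 12.348 v − 1083.88 = 0.
Positive root: v = −a·t_r + √((a·t_r)² + 2a·d) = −6.174 + √(38.118 + 1083.88) = 27.3222 m/s.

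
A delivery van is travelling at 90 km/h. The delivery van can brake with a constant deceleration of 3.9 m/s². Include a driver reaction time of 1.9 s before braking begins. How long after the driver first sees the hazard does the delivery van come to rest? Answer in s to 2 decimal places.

Total time ≈ 8.31 s

90 km/h ÷ 3.6 = 25.0000 m/s.
Braking time = v/a = 25.0000 / 3.900 = 6.410 s.
Total = 1.9 + 6.410 = 8.310 s.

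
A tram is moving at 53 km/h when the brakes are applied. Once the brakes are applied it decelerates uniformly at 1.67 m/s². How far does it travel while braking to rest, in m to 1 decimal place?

Braking distance ≈ 64.9 m

53 km/h ÷ 3.6 = 14.7222 m/s.
Braking distance = v²/(2a) = 14.7222² / (2 × 1.670) = 216.743 / 3.340 = 64.893 m.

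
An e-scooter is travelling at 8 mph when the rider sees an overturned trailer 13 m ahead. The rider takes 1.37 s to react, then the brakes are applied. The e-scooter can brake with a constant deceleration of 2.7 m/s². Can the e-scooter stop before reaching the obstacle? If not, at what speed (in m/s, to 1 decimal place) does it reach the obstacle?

8 mph × 0.44704 = 3.5763 m/s.
Reaction distance = 3.5763 × 1.37 = 4.900 m.
Braking distance = v²/(2a) = 12.790 / 5.400 = 2.369 m.
Total stopping distance = 4.900 + 2.369 = 7.269 m, vs 13 m available — it stops with 13 − 7.269 = 5.731 m to spare.

Yes — it stops about 5.7 m short of the obstacle, so it never reaches it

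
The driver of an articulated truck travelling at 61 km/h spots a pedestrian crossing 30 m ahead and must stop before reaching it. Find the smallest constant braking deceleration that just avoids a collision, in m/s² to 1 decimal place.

Required deceleration ≈ 4.8 m/s²

61 km/h ÷ 3.6 = 16.9444 m/s.
v² = 2a·d ⇒ a = v²/(2d) = 16.9444² / (2 × 30.000) = 287.113 / 60.000 = 4.7852 m/s².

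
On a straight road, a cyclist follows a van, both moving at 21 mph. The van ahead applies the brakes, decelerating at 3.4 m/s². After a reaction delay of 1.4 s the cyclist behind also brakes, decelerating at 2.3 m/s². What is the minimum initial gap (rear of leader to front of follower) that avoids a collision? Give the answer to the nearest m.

Minimum gap ≈ 19 m

21 mph × 0.44704 = 9.3878 m/s.
Leader travels v²/(2a_L) = 88.131 / 6.800 = 12.960 m before stopping.
Follower covers v·t_r = 9.3878 × 1.4 = 13.143 m while reacting, then v²/(2a_F) = 88.131 / 4.600 = 19.159 m while braking, for a total of 13.143 + 19.159 = 32.302 m.
Since a_F ≤ a_L and the follower starts braking later, the follower is never slower than the leader, so the closest approach is when both have stopped.
Minimum gap = 32.302 − 12.960 = 19.342 m.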